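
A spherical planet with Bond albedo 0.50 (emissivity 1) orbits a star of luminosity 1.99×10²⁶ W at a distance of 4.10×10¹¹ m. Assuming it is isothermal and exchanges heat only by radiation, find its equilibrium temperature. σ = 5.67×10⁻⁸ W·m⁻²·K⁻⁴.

First find the stellar flux at distance d: S = L/(4πd²) = 1.99×10²⁶/(4π·(4.10×10¹¹)²) = 94.21 W/m².
For an isothermal sphere, absorbed (1−a)S·πr² = emitted σ·4πr²·T⁴, so T⁴ = (1−a)S/(4σ).
T⁴ = 0.500·94.21/(4·5.67×10⁻⁸) = 2.077×10⁸ K⁴.

T ≈ 120 K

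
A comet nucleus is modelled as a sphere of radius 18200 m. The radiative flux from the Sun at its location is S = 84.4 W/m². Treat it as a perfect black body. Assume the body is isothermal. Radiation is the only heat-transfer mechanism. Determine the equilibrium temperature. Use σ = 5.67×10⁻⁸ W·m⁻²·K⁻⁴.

At equilibrium, absorbed power = emitted power.
Absorbing cross-section = πr² = 1.041×10⁹ m²; emitting surface = 4πr² = 4.162×10⁹ m² (ratio 4).
S·A_cross = εσ·A_surf·T⁴  ⇒  T⁴ = S/(4σ).
T⁴ = 1.00·84.4/(4·5.67×10⁻⁸) = 3.721×10⁸ K⁴.
T = (3.721×10⁸)^(1/4).

T ≈ 139 K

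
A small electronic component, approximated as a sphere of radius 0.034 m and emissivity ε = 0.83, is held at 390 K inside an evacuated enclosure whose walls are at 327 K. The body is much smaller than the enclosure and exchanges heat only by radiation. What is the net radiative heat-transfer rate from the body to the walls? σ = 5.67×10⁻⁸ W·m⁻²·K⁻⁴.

P_net ≈ 8.00 W

For a small grey body in a large enclosure: P_net = εσA(T_body⁴ − T_wall⁴).
A = 4πr² = 0.01453 m²; T_body⁴ − T_wall⁴ = 2.313×10¹⁰ − 1.143×10¹⁰ = 1.170×10¹⁰ K⁴.
|P_net| = 0.83·5.67×10⁻⁸·0.01453·1.170×10¹⁰.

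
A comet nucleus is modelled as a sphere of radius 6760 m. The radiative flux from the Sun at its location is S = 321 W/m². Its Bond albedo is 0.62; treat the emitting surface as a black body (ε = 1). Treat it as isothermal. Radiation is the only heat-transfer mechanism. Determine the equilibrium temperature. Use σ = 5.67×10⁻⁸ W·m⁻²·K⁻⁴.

At equilibrium, absorbed power = emitted power.
Absorbing cross-section = πr² = 1.436×10⁸ m²; emitting surface = 4πr² = 5.743×10⁸ m² (ratio 4).
(1−a)S·A_cross = εσ·A_surf·T⁴  ⇒  T⁴ = (1−a)S/(4σ).
T⁴ = 0.380·321/(4·5.67×10⁻⁸) = 5.378×10⁸ K⁴.
T = (5.378×10⁸)^(1/4).

T ≈ 152 K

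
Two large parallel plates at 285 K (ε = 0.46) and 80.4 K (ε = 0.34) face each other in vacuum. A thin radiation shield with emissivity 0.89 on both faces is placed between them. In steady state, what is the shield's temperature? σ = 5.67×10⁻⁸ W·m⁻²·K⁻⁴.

T_s ≈ 248 K

In steady state the net flux on the hot side equals that on the cold side.
σ(T₁⁴−T_s⁴)/D₁ = σ(T_s⁴−T₂⁴)/D₂, with D₁ = 1/ε₁+1/ε_s−1 = 2.298, D₂ = 1/ε_s+1/ε₂−1 = 3.065.
Solve for T_s⁴: T_s⁴ = (D₂·T₁⁴ + D₁·T₂⁴)/(D₁+D₂) = 3.789×10⁹ K⁴.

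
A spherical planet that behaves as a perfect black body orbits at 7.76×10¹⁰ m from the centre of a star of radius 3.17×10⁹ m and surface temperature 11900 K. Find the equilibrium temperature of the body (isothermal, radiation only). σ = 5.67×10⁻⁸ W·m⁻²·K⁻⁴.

T ≈ 1700 K

The star's surface emits σT_*⁴; at distance d the flux is S = σT_*⁴(R_*/d)².
S = 5.67×10⁻⁸·(11900)⁴·(3.17×10⁹/7.76×10¹⁰)² = 1.897×10⁶ W/m².
For an isothermal sphere T⁴ = (1−a)S/(4σ) = 8.366×10¹² K⁴.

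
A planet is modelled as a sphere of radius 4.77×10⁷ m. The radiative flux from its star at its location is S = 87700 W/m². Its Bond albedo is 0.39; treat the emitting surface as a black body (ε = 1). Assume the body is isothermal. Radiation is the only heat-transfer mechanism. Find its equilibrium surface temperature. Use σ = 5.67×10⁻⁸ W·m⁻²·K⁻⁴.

At equilibrium, absorbed power = emitted power.
Absorbing cross-section = πr² = 7.148×10¹⁵ m²; emitting surface = 4πr² = 2.859×10¹⁶ m² (ratio 4).
(1−a)S·A_cross = εσ·A_surf·T⁴  ⇒  T⁴ = (1−a)S/(4σ).
T⁴ = 0.610·87700/(4·5.67×10⁻⁸) = 2.359×10¹¹ K⁴.
T = (2.359×10¹¹)^(1/4).

T ≈ 697 K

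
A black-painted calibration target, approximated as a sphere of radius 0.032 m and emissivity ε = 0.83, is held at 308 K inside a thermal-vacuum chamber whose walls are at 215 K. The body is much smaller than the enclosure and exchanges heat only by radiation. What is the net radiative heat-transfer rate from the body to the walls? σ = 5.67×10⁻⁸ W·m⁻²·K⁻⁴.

P_net ≈ 4.16 W

For a small grey body in a large enclosure: P_net = εσA(T_body⁴ − T_wall⁴).
A = 4πr² = 0.01287 m²; T_body⁴ − T_wall⁴ = 8.999×10⁹ − 2.137×10⁹ = 6.862×10⁹ K⁴.
|P_net| = 0.83·5.67×10⁻⁸·0.01287·6.862×10⁹.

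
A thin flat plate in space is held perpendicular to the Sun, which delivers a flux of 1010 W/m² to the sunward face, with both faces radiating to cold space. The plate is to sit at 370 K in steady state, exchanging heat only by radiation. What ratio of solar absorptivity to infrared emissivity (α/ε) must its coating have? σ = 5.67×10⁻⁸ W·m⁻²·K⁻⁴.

α/ε ≈ 2.10

Balance: αS·A = εσ·2A·T⁴ ⇒ α/ε = 2σT⁴/S.
α/ε = 2·5.67×10⁻⁸·(370)⁴/1010 = 2·5.67×10⁻⁸·1.874×10¹⁰/1010.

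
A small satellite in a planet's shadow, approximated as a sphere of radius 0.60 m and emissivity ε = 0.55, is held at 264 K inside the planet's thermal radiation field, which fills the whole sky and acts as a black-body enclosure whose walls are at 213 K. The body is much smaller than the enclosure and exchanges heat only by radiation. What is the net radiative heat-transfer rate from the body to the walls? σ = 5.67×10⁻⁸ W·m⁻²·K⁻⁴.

For a small grey body in a large enclosure: P_net = εσA(T_body⁴ − T_wall⁴).
A = 4πr² = 4.524 m²; T_body⁴ − T_wall⁴ = 4.858×10⁹ − 2.058×10⁹ = 2.799×10⁹ K⁴.
|P_net| = 0.55·5.67×10⁻⁸·4.524·2.799×10⁹.

P_net ≈ 395 W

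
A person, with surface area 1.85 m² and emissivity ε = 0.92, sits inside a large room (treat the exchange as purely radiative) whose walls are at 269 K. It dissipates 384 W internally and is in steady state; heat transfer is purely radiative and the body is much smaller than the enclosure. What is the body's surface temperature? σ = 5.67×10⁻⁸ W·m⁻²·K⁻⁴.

For a small grey body in a large enclosure, net radiated power = εσA(T⁴ − T_w⁴).
Steady state: P = εσA(T⁴ − T_w⁴) with A = 1.85 m².
T⁴ = P/(εσA) + T_w⁴ = 384/(0.92·5.67×10⁻⁸·1.850) + (269)⁴
    = 3.979×10⁹ + 5.236×10⁹ = 9.215×10⁹ K⁴.

T ≈ 310 K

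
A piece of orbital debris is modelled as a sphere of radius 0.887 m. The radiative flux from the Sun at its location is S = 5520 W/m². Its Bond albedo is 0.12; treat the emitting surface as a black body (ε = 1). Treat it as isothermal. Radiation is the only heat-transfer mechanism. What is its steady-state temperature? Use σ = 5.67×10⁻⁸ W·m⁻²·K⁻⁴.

At equilibrium, absorbed power = emitted power.
Absorbing cross-section = πr² = 2.472 m²; emitting surface = 4πr² = 9.887 m² (ratio 4).
(1−a)S·A_cross = εσ·A_surf·T⁴  ⇒  T⁴ = (1−a)S/(4σ).
T⁴ = 0.880·5520/(4·5.67×10⁻⁸) = 2.142×10¹⁰ K⁴.
T = (2.142×10¹⁰)^(1/4).

T ≈ 383 K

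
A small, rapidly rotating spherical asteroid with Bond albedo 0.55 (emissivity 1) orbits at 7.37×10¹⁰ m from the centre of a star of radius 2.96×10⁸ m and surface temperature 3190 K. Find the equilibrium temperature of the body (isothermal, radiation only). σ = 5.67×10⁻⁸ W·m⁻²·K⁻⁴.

The star's surface emits σT_*⁴; at distance d the flux is S = σT_*⁴(R_*/d)².
S = 5.67×10⁻⁸·(3190)⁴·(2.96×10⁸/7.37×10¹⁰)² = 94.71 W/m².
For an isothermal sphere T⁴ = (1−a)S/(4σ) = 1.879×10⁸ K⁴.

T ≈ 117 K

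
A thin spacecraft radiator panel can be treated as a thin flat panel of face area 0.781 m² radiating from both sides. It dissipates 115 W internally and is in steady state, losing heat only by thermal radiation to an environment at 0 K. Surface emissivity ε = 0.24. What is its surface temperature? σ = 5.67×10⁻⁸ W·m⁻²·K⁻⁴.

T ≈ 271 K

Steady state: internal power = radiated power, P = εσA T⁴.
Radiating area A = 2·0.781 = 1.562 m².
T⁴ = P/(εσA) = 115/(0.24·5.67×10⁻⁸·1.562) = 5.410×10⁹ K⁴.
T = (5.410×10⁹)^(1/4).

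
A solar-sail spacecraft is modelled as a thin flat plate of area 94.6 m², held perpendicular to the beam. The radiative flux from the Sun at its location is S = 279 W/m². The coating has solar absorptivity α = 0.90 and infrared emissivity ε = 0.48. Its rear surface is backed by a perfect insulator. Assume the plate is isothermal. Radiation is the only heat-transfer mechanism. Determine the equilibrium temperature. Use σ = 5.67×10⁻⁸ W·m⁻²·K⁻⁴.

At equilibrium, absorbed power = emitted power.
Absorbing cross-section = A = 94.60 m²; emitting surface = A = 94.60 m² (ratio 1).
αS·A_cross = εσ·A_surf·T⁴  ⇒  T⁴ = αS/(ε·1σ).
T⁴ = 0.900·279/(0.48·1·5.67×10⁻⁸) = 9.226×10⁹ K⁴.
T = (9.226×10⁹)^(1/4).

T ≈ 310 K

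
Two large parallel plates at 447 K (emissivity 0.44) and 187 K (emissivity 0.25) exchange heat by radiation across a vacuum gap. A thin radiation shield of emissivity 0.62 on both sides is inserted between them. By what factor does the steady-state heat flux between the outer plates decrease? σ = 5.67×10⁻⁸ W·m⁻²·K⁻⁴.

factor ≈ 1.42

Without shield: q₀ = σΔ(T⁴)/(1/ε₁+1/ε₂−1) with denominator 5.273.
With shield the two gaps are in series; the resistances add: (1/ε₁+1/ε_s−1)+(1/ε_s+1/ε₂−1) = 2.886+4.613 = 7.499.
Heat-flux ratio q₀/q = 7.499/5.273.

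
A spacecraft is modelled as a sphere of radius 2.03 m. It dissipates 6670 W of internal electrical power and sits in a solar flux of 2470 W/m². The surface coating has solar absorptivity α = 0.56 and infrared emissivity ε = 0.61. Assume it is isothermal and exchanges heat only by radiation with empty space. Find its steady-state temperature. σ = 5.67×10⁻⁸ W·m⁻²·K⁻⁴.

At steady state, absorbed solar power + internal power = radiated power.
Absorbed: α·S·A_cross = 0.56·2470·12.95 = 17910 W (cross-section πr²).
Total input = 17910 + 6670 = 24580 W.
Radiated: εσ·A_surf·T⁴ with A_surf = 4πr² = 51.78 m².
T⁴ = 24580/(0.61·5.67×10⁻⁸·51.78) = 1.372×10¹⁰ K⁴.

T ≈ 342 K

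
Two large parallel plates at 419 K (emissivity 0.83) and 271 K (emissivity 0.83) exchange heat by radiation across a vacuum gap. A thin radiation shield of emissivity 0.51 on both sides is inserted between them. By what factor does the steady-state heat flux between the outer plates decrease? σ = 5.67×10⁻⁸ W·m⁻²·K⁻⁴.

Without shield: q₀ = σΔ(T⁴)/(1/ε₁+1/ε₂−1) with denominator 1.410.
With shield the two gaps are in series; the resistances add: (1/ε₁+1/ε_s−1)+(1/ε_s+1/ε₂−1) = 2.166+2.166 = 4.331.
Heat-flux ratio q₀/q = 4.331/1.410.

factor ≈ 3.07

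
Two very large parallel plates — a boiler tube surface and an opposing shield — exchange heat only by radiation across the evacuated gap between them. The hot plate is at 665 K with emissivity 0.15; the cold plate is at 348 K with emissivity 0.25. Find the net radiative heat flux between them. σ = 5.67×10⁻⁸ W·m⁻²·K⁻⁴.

For two infinite grey parallel plates, q = σ(T₁⁴ − T₂⁴)/(1/ε₁ + 1/ε₂ − 1).
T₁⁴ − T₂⁴ = 1.956×10¹¹ − 1.467×10¹⁰ = 1.809×10¹¹ K⁴.
1/ε₁ + 1/ε₂ − 1 = 6.667 + 4.000 − 1 = 9.667.
q = 5.67×10⁻⁸ × 1.809×10¹¹ / 9.667.

q ≈ 1060 W/m²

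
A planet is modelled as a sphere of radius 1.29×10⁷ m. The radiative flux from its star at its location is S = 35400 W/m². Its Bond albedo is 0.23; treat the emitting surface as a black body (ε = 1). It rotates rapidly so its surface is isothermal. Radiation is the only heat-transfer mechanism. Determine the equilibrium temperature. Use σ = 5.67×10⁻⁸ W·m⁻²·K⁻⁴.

At equilibrium, absorbed power = emitted power.
Absorbing cross-section = πr² = 5.228×10¹⁴ m²; emitting surface = 4πr² = 2.091×10¹⁵ m² (ratio 4).
(1−a)S·A_cross = εσ·A_surf·T⁴  ⇒  T⁴ = (1−a)S/(4σ).
T⁴ = 0.770·35400/(4·5.67×10⁻⁸) = 1.202×10¹¹ K⁴.
T = (1.202×10¹¹)^(1/4).

T ≈ 589 K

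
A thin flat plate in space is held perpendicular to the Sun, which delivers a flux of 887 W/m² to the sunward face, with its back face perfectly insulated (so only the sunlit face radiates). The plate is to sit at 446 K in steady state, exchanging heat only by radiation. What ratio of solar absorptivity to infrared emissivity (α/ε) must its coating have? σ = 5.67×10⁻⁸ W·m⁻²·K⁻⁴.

Balance: αS·A = εσ·1A·T⁴ ⇒ α/ε = σT⁴/S.
α/ε = 5.67×10⁻⁸·(446)⁴/887 = 5.67×10⁻⁸·3.957×10¹⁰/887.

α/ε ≈ 2.53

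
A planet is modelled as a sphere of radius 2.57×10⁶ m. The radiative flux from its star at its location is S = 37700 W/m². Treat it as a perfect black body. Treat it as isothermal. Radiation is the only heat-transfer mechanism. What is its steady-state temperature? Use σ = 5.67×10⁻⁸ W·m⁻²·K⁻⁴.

T ≈ 639 K

At equilibrium, absorbed power = emitted power.
Absorbing cross-section = πr² = 2.075×10¹³ m²; emitting surface = 4πr² = 8.300×10¹³ m² (ratio 4).
S·A_cross = εσ·A_surf·T⁴  ⇒  T⁴ = S/(4σ).
T⁴ = 1.00·37700/(4·5.67×10⁻⁸) = 1.662×10¹¹ K⁴.
T = (1.662×10¹¹)^(1/4).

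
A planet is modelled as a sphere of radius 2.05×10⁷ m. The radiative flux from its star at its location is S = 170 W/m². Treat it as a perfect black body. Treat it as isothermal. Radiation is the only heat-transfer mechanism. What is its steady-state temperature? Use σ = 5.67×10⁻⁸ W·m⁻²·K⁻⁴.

At equilibrium, absorbed power = emitted power.
Absorbing cross-section = πr² = 1.320×10¹⁵ m²; emitting surface = 4πr² = 5.281×10¹⁵ m² (ratio 4).
S·A_cross = εσ·A_surf·T⁴  ⇒  T⁴ = S/(4σ).
T⁴ = 1.00·170/(4·5.67×10⁻⁸) = 7.496×10⁸ K⁴.
T = (7.496×10⁸)^(1/4).

T ≈ 165 K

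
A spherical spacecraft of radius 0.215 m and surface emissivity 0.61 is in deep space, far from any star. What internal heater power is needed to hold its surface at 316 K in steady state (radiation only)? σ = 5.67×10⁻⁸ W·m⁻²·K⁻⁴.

P = εσ·4πr²·T⁴.
4πr² = 0.5809 m²; T⁴ = 9.971×10⁹ K⁴.
P = 0.61·5.67×10⁻⁸·0.5809·9.971×10⁹.

P ≈ 200 W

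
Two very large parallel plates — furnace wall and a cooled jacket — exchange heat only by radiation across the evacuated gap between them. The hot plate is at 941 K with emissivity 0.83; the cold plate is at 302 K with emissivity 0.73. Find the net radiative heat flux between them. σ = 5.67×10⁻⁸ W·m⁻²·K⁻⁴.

q ≈ 27900 W/m²

For two infinite grey parallel plates, q = σ(T₁⁴ − T₂⁴)/(1/ε₁ + 1/ε₂ − 1).
T₁⁴ − T₂⁴ = 7.841×10¹¹ − 8.318×10⁹ = 7.758×10¹¹ K⁴.
1/ε₁ + 1/ε₂ − 1 = 1.205 + 1.370 − 1 = 1.575.
q = 5.67×10⁻⁸ × 7.758×10¹¹ / 1.575.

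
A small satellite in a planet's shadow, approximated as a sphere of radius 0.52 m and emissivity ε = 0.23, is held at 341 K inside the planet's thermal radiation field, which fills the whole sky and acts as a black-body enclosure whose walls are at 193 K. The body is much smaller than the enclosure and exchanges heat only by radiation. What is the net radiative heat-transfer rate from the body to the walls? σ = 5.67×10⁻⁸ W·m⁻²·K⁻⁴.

P_net ≈ 538 W

For a small grey body in a large enclosure: P_net = εσA(T_body⁴ − T_wall⁴).
A = 4πr² = 3.398 m²; T_body⁴ − T_wall⁴ = 1.352×10¹⁰ − 1.387×10⁹ = 1.213×10¹⁰ K⁴.
|P_net| = 0.23·5.67×10⁻⁸·3.398·1.213×10¹⁰.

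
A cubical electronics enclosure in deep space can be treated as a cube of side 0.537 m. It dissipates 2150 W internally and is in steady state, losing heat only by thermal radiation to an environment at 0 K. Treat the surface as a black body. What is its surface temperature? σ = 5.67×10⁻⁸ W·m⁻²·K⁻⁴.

T ≈ 385 K

Steady state: internal power = radiated power, P = εσA T⁴.
Radiating area A = 6L² = 1.730 m².
T⁴ = P/(εσA) = 2150/(1.0·5.67×10⁻⁸·1.730) = 2.192×10¹⁰ K⁴.
T = (2.192×10¹⁰)^(1/4).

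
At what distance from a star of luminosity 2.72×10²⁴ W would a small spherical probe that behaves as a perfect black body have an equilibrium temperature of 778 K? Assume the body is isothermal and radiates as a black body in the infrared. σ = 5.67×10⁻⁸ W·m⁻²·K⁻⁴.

d ≈ 1.61×10⁹ m

For an isothermal black-emitting sphere, (1−a)S·πr² = σ·4πr²·T⁴ ⇒ S = 4σT⁴/(1−a).
S = 4·5.67×10⁻⁸·(778)⁴/1.00 = 83090 W/m².
Flux falls as S = L/(4πd²), so d = √(L/(4πS)) = √(2.72×10²⁴/(4π·83090)).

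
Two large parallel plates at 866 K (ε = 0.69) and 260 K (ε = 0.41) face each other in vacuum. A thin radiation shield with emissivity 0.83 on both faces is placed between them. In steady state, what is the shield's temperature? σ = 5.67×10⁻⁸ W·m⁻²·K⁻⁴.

T_s ≈ 768 K

In steady state the net flux on the hot side equals that on the cold side.
σ(T₁⁴−T_s⁴)/D₁ = σ(T_s⁴−T₂⁴)/D₂, with D₁ = 1/ε₁+1/ε_s−1 = 1.654, D₂ = 1/ε_s+1/ε₂−1 = 2.644.
Solve for T_s⁴: T_s⁴ = (D₂·T₁⁴ + D₁·T₂⁴)/(D₁+D₂) = 3.477×10¹¹ K⁴.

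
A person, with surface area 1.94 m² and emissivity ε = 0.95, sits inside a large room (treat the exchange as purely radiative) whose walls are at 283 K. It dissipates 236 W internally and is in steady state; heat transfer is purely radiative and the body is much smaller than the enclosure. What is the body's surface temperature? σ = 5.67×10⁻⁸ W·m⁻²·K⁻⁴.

For a small grey body in a large enclosure, net radiated power = εσA(T⁴ − T_w⁴).
Steady state: P = εσA(T⁴ − T_w⁴) with A = 1.94 m².
T⁴ = P/(εσA) + T_w⁴ = 236/(0.95·5.67×10⁻⁸·1.940) + (283)⁴
    = 2.258×10⁹ + 6.414×10⁹ = 8.673×10⁹ K⁴.

T ≈ 305 K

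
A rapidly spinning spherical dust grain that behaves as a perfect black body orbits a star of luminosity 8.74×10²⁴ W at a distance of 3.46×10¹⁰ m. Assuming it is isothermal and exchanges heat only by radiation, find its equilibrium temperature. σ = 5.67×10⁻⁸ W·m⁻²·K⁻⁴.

T ≈ 225 K

First find the stellar flux at distance d: S = L/(4πd²) = 8.74×10²⁴/(4π·(3.46×10¹⁰)²) = 581.0 W/m².
For an isothermal sphere, absorbed (1−a)S·πr² = emitted σ·4πr²·T⁴, so T⁴ = (1−a)S/(4σ).
T⁴ = 1.00·581.0/(4·5.67×10⁻⁸) = 2.562×10⁹ K⁴.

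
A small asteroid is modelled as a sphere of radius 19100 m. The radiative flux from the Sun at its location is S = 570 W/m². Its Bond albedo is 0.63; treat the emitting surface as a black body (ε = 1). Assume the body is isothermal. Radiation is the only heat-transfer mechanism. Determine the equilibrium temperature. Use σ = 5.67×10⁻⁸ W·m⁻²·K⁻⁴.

T ≈ 175 K

At equilibrium, absorbed power = emitted power.
Absorbing cross-section = πr² = 1.146×10⁹ m²; emitting surface = 4πr² = 4.584×10⁹ m² (ratio 4).
(1−a)S·A_cross = εσ·A_surf·T⁴  ⇒  T⁴ = (1−a)S/(4σ).
T⁴ = 0.370·570/(4·5.67×10⁻⁸) = 9.299×10⁸ K⁴.
T = (9.299×10⁸)^(1/4).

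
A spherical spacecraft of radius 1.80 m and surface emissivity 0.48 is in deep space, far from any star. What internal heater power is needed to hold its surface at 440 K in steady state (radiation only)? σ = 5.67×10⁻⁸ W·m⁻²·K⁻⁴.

P = εσ·4πr²·T⁴.
4πr² = 40.72 m²; T⁴ = 3.748×10¹⁰ K⁴.
P = 0.48·5.67×10⁻⁸·40.72·3.748×10¹⁰.

P ≈ 41500 W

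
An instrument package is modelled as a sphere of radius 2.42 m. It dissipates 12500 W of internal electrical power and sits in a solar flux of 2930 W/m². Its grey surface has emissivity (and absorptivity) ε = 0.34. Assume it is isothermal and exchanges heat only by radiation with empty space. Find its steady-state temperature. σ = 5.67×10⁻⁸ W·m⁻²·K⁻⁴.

At steady state, absorbed solar power + internal power = radiated power.
Absorbed: α·S·A_cross = 0.34·2930·18.40 = 18330 W (cross-section πr²).
Total input = 18330 + 12500 = 30830 W.
Radiated: εσ·A_surf·T⁴ with A_surf = 4πr² = 73.59 m².
T⁴ = 30830/(0.34·5.67×10⁻⁸·73.59) = 2.173×10¹⁰ K⁴.

T ≈ 384 K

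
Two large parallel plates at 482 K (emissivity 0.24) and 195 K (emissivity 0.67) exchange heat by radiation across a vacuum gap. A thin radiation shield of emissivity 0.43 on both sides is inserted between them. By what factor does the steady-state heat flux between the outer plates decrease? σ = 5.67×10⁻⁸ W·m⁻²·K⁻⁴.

Without shield: q₀ = σΔ(T⁴)/(1/ε₁+1/ε₂−1) with denominator 4.659.
With shield the two gaps are in series; the resistances add: (1/ε₁+1/ε_s−1)+(1/ε_s+1/ε₂−1) = 5.492+2.818 = 8.310.
Heat-flux ratio q₀/q = 8.310/4.659.

factor ≈ 1.78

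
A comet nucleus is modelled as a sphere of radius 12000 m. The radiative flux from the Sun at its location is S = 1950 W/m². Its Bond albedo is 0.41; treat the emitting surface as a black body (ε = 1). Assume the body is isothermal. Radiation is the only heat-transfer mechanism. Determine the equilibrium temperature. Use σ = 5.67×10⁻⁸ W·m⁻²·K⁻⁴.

At equilibrium, absorbed power = emitted power.
Absorbing cross-section = πr² = 4.524×10⁸ m²; emitting surface = 4πr² = 1.810×10⁹ m² (ratio 4).
(1−a)S·A_cross = εσ·A_surf·T⁴  ⇒  T⁴ = (1−a)S/(4σ).
T⁴ = 0.590·1950/(4·5.67×10⁻⁸) = 5.073×10⁹ K⁴.
T = (5.073×10⁹)^(1/4).

T ≈ 267 K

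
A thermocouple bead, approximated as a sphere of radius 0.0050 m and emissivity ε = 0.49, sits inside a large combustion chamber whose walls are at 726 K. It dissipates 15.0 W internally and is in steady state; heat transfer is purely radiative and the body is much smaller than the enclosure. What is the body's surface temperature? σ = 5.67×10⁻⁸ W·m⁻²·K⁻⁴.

For a small grey body in a large enclosure, net radiated power = εσA(T⁴ − T_w⁴).
Steady state: P = εσA(T⁴ − T_w⁴) with A = 4πr² = 3.142×10⁻⁴ m².
T⁴ = P/(εσA) + T_w⁴ = 15.0/(0.49·5.67×10⁻⁸·3.142×10⁻⁴) + (726)⁴
    = 1.719×10¹² + 2.778×10¹¹ = 1.996×10¹² K⁴.

T ≈ 1190 K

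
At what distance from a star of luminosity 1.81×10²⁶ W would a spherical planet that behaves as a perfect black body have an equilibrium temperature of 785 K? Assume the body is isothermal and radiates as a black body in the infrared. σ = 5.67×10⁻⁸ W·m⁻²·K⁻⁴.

For an isothermal black-emitting sphere, (1−a)S·πr² = σ·4πr²·T⁴ ⇒ S = 4σT⁴/(1−a).
S = 4·5.67×10⁻⁸·(785)⁴/1.00 = 86120 W/m².
Flux falls as S = L/(4πd²), so d = √(L/(4πS)) = √(1.81×10²⁶/(4π·86120)).

d ≈ 1.29×10¹⁰ m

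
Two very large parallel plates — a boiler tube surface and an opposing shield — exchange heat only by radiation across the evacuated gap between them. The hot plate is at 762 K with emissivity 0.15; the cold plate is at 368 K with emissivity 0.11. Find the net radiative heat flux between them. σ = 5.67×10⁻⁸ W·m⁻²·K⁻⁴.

For two infinite grey parallel plates, q = σ(T₁⁴ − T₂⁴)/(1/ε₁ + 1/ε₂ − 1).
T₁⁴ − T₂⁴ = 3.371×10¹¹ − 1.834×10¹⁰ = 3.188×10¹¹ K⁴.
1/ε₁ + 1/ε₂ − 1 = 6.667 + 9.091 − 1 = 14.76.
q = 5.67×10⁻⁸ × 3.188×10¹¹ / 14.76.

q ≈ 1220 W/m²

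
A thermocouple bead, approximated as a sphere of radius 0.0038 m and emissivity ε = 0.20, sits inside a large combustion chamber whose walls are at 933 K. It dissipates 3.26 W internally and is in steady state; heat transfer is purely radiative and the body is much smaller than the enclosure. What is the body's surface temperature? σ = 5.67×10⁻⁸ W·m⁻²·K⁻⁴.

For a small grey body in a large enclosure, net radiated power = εσA(T⁴ − T_w⁴).
Steady state: P = εσA(T⁴ − T_w⁴) with A = 4πr² = 1.815×10⁻⁴ m².
T⁴ = P/(εσA) + T_w⁴ = 3.26/(0.20·5.67×10⁻⁸·1.815×10⁻⁴) + (933)⁴
    = 1.584×10¹² + 7.578×10¹¹ = 2.342×10¹² K⁴.

T ≈ 1240 K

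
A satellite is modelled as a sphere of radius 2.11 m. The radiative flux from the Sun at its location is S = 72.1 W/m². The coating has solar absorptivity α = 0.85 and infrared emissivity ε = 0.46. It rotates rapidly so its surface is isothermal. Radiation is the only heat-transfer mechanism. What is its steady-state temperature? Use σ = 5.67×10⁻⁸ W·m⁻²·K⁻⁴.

At equilibrium, absorbed power = emitted power.
Absorbing cross-section = πr² = 13.99 m²; emitting surface = 4πr² = 55.95 m² (ratio 4).
αS·A_cross = εσ·A_surf·T⁴  ⇒  T⁴ = αS/(ε·4σ).
T⁴ = 0.850·72.1/(0.46·4·5.67×10⁻⁸) = 5.874×10⁸ K⁴.
T = (5.874×10⁸)^(1/4).

T ≈ 156 K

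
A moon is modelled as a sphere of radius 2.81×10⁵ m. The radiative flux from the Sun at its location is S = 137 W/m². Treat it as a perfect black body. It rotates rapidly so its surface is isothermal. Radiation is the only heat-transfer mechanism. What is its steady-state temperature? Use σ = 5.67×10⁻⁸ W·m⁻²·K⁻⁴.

T ≈ 157 K

At equilibrium, absorbed power = emitted power.
Absorbing cross-section = πr² = 2.481×10¹¹ m²; emitting surface = 4πr² = 9.923×10¹¹ m² (ratio 4).
S·A_cross = εσ·A_surf·T⁴  ⇒  T⁴ = S/(4σ).
T⁴ = 1.00·137/(4·5.67×10⁻⁸) = 6.041×10⁸ K⁴.
T = (6.041×10⁸)^(1/4).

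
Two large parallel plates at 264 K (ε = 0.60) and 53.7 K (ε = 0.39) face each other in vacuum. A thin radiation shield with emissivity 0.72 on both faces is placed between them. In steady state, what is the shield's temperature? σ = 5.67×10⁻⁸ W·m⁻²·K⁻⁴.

T_s ≈ 231 K

In steady state the net flux on the hot side equals that on the cold side.
σ(T₁⁴−T_s⁴)/D₁ = σ(T_s⁴−T₂⁴)/D₂, with D₁ = 1/ε₁+1/ε_s−1 = 2.056, D₂ = 1/ε_s+1/ε₂−1 = 2.953.
Solve for T_s⁴: T_s⁴ = (D₂·T₁⁴ + D₁·T₂⁴)/(D₁+D₂) = 2.867×10⁹ K⁴.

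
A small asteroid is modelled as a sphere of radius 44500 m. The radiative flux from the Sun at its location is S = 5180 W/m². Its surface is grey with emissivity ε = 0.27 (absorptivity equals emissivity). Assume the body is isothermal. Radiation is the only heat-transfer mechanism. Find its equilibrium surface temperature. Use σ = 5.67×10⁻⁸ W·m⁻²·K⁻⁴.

At equilibrium, absorbed power = emitted power.
Absorbing cross-section = πr² = 6.221×10⁹ m²; emitting surface = 4πr² = 2.488×10¹⁰ m² (ratio 4).
εS·A_cross = εσ·A_surf·T⁴  ⇒  T⁴ = S/(4σ)   (ε cancels).
T⁴ = 5180/(4·5.67×10⁻⁸) = 2.284×10¹⁰ K⁴.
T = (2.284×10¹⁰)^(1/4).

T ≈ 389 K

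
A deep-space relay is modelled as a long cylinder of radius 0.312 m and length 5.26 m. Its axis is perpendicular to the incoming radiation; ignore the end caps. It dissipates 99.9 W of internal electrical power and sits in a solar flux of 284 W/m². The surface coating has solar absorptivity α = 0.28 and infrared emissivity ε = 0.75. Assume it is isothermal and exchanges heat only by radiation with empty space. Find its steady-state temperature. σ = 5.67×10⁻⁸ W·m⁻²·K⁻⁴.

At steady state, absorbed solar power + internal power = radiated power.
Absorbed: α·S·A_cross = 0.28·284·3.282 = 261.0 W (cross-section 2rL).
Total input = 261.0 + 99.9 = 360.9 W.
Radiated: εσ·A_surf·T⁴ with A_surf = 2πrL = 10.31 m².
T⁴ = 360.9/(0.75·5.67×10⁻⁸·10.31) = 8.231×10⁸ K⁴.

T ≈ 169 K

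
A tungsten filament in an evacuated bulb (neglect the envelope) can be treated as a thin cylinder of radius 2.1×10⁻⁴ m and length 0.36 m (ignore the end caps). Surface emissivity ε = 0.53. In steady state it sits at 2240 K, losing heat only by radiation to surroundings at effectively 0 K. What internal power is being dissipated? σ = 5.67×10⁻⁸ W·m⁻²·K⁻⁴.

P ≈ 359 W

Steady state: P = εσA T⁴.
A = 2πrL = 4.750×10⁻⁴ m²; T⁴ = (2240)⁴ = 2.518×10¹³ K⁴.
P = 0.53 × 5.67×10⁻⁸ × 4.750×10⁻⁴ × 2.518×10¹³.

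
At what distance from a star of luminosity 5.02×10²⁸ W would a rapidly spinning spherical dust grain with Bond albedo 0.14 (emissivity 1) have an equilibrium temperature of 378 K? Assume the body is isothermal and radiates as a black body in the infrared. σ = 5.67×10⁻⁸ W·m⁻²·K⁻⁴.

For an isothermal black-emitting sphere, (1−a)S·πr² = σ·4πr²·T⁴ ⇒ S = 4σT⁴/(1−a).
S = 4·5.67×10⁻⁸·(378)⁴/0.860 = 5384 W/m².
Flux falls as S = L/(4πd²), so d = √(L/(4πS)) = √(5.02×10²⁸/(4π·5384)).

d ≈ 8.61×10¹¹ m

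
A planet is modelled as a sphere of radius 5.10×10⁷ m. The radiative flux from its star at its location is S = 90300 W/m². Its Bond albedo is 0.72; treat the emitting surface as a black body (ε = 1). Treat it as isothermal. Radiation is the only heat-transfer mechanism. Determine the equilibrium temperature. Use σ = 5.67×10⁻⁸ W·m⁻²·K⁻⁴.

At equilibrium, absorbed power = emitted power.
Absorbing cross-section = πr² = 8.171×10¹⁵ m²; emitting surface = 4πr² = 3.269×10¹⁶ m² (ratio 4).
(1−a)S·A_cross = εσ·A_surf·T⁴  ⇒  T⁴ = (1−a)S/(4σ).
T⁴ = 0.280·90300/(4·5.67×10⁻⁸) = 1.115×10¹¹ K⁴.
T = (1.115×10¹¹)^(1/4).

T ≈ 578 K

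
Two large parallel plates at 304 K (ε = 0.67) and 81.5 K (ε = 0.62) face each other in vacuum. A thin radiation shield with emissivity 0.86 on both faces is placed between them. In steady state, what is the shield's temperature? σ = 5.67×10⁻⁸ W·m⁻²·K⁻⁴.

In steady state the net flux on the hot side equals that on the cold side.
σ(T₁⁴−T_s⁴)/D₁ = σ(T_s⁴−T₂⁴)/D₂, with D₁ = 1/ε₁+1/ε_s−1 = 1.655, D₂ = 1/ε_s+1/ε₂−1 = 1.776.
Solve for T_s⁴: T_s⁴ = (D₂·T₁⁴ + D₁·T₂⁴)/(D₁+D₂) = 4.441×10⁹ K⁴.

T_s ≈ 258 K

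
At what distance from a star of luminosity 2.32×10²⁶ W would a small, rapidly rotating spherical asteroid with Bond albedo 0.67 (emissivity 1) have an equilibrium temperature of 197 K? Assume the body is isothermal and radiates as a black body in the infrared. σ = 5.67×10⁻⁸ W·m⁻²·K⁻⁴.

For an isothermal black-emitting sphere, (1−a)S·πr² = σ·4πr²·T⁴ ⇒ S = 4σT⁴/(1−a).
S = 4·5.67×10⁻⁸·(197)⁴/0.330 = 1035 W/m².
Flux falls as S = L/(4πd²), so d = √(L/(4πS)) = √(2.32×10²⁶/(4π·1035)).

d ≈ 1.34×10¹¹ m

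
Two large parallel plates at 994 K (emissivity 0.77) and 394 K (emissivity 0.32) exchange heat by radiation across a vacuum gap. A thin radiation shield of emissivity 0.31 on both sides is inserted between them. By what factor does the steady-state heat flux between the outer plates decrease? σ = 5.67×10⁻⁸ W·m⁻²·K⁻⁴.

factor ≈ 2.59

Without shield: q₀ = σΔ(T⁴)/(1/ε₁+1/ε₂−1) with denominator 3.424.
With shield the two gaps are in series; the resistances add: (1/ε₁+1/ε_s−1)+(1/ε_s+1/ε₂−1) = 3.525+5.351 = 8.875.
Heat-flux ratio q₀/q = 8.875/3.424.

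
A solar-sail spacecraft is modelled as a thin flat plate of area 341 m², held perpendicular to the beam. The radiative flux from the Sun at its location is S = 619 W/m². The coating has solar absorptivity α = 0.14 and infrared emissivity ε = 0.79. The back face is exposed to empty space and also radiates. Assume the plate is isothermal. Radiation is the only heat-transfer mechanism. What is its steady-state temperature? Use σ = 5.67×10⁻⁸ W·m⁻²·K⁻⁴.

At equilibrium, absorbed power = emitted power.
Absorbing cross-section = A = 341.0 m²; emitting surface = 2A = 682.0 m² (ratio 2).
αS·A_cross = εσ·A_surf·T⁴  ⇒  T⁴ = αS/(ε·2σ).
T⁴ = 0.140·619/(0.79·2·5.67×10⁻⁸) = 9.673×10⁸ K⁴.
T = (9.673×10⁸)^(1/4).

T ≈ 176 K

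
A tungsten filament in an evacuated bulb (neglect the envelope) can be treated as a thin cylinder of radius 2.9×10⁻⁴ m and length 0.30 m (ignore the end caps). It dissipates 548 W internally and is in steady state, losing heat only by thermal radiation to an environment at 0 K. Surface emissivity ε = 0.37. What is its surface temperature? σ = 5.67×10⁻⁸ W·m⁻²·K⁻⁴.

Steady state: internal power = radiated power, P = εσA T⁴.
Radiating area A = 2πrL = 5.466×10⁻⁴ m².
T⁴ = P/(εσA) = 548/(0.37·5.67×10⁻⁸·5.466×10⁻⁴) = 4.779×10¹³ K⁴.
T = (4.779×10¹³)^(1/4).

T ≈ 2630 K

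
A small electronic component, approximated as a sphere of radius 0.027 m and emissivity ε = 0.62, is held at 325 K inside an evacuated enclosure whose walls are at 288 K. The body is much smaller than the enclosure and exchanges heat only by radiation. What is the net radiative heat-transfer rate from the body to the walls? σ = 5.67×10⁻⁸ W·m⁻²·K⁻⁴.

P_net ≈ 1.38 W

For a small grey body in a large enclosure: P_net = εσA(T_body⁴ − T_wall⁴).
A = 4πr² = 0.009161 m²; T_body⁴ − T_wall⁴ = 1.116×10¹⁰ − 6.880×10⁹ = 4.277×10⁹ K⁴.
|P_net| = 0.62·5.67×10⁻⁸·0.009161·4.277×10⁹.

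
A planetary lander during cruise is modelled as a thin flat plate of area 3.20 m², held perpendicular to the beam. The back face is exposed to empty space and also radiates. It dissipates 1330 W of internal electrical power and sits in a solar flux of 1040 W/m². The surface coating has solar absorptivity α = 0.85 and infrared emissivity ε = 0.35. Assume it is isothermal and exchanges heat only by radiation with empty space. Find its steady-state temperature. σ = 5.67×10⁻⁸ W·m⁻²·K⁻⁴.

T ≈ 425 K

At steady state, absorbed solar power + internal power = radiated power.
Absorbed: α·S·A_cross = 0.85·1040·3.200 = 2829 W (cross-section A).
Total input = 2829 + 1330 = 4159 W.
Radiated: εσ·A_surf·T⁴ with A_surf = 2A = 6.400 m².
T⁴ = 4159/(0.35·5.67×10⁻⁸·6.400) = 3.274×10¹⁰ K⁴.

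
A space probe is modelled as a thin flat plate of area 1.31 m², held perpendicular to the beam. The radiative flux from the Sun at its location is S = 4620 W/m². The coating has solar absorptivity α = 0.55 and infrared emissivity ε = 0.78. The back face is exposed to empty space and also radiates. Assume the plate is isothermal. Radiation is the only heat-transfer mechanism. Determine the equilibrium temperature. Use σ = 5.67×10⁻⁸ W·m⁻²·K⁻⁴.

T ≈ 412 K

At equilibrium, absorbed power = emitted power.
Absorbing cross-section = A = 1.310 m²; emitting surface = 2A = 2.620 m² (ratio 2).
αS·A_cross = εσ·A_surf·T⁴  ⇒  T⁴ = αS/(ε·2σ).
T⁴ = 0.550·4620/(0.78·2·5.67×10⁻⁸) = 2.873×10¹⁰ K⁴.
T = (2.873×10¹⁰)^(1/4).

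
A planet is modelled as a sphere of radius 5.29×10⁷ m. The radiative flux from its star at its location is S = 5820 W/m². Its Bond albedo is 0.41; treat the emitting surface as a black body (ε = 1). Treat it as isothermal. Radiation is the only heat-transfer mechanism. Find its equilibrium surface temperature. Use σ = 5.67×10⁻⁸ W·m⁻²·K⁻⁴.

At equilibrium, absorbed power = emitted power.
Absorbing cross-section = πr² = 8.791×10¹⁵ m²; emitting surface = 4πr² = 3.517×10¹⁶ m² (ratio 4).
(1−a)S·A_cross = εσ·A_surf·T⁴  ⇒  T⁴ = (1−a)S/(4σ).
T⁴ = 0.590·5820/(4·5.67×10⁻⁸) = 1.514×10¹⁰ K⁴.
T = (1.514×10¹⁰)^(1/4).

T ≈ 351 K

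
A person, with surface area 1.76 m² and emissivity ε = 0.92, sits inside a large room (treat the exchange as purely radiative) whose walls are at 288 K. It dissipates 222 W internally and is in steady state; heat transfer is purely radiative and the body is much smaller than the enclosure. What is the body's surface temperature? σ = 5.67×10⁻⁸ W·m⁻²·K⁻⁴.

T ≈ 311 K

For a small grey body in a large enclosure, net radiated power = εσA(T⁴ − T_w⁴).
Steady state: P = εσA(T⁴ − T_w⁴) with A = 1.76 m².
T⁴ = P/(εσA) + T_w⁴ = 222/(0.92·5.67×10⁻⁸·1.760) + (288)⁴
    = 2.418×10⁹ + 6.880×10⁹ = 9.298×10⁹ K⁴.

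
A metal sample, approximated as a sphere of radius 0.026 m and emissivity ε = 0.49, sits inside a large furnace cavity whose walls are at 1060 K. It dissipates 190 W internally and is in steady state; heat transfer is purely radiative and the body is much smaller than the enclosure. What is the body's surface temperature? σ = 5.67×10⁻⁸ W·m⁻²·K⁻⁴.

T ≈ 1200 K

For a small grey body in a large enclosure, net radiated power = εσA(T⁴ − T_w⁴).
Steady state: P = εσA(T⁴ − T_w⁴) with A = 4πr² = 0.008495 m².
T⁴ = P/(εσA) + T_w⁴ = 190/(0.49·5.67×10⁻⁸·0.008495) + (1060)⁴
    = 8.050×10¹¹ + 1.262×10¹² = 2.068×10¹² K⁴.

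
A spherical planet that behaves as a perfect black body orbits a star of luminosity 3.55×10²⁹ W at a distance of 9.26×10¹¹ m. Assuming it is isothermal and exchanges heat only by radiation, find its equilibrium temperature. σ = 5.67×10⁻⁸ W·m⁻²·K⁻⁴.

T ≈ 617 K

First find the stellar flux at distance d: S = L/(4πd²) = 3.55×10²⁹/(4π·(9.26×10¹¹)²) = 32950 W/m².
For an isothermal sphere, absorbed (1−a)S·πr² = emitted σ·4πr²·T⁴, so T⁴ = (1−a)S/(4σ).
T⁴ = 1.00·32950/(4·5.67×10⁻⁸) = 1.453×10¹¹ K⁴.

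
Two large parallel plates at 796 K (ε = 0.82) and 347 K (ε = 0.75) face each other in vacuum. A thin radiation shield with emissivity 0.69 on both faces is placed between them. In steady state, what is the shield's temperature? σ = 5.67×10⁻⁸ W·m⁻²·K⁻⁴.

T_s ≈ 680 K

In steady state the net flux on the hot side equals that on the cold side.
σ(T₁⁴−T_s⁴)/D₁ = σ(T_s⁴−T₂⁴)/D₂, with D₁ = 1/ε₁+1/ε_s−1 = 1.669, D₂ = 1/ε_s+1/ε₂−1 = 1.783.
Solve for T_s⁴: T_s⁴ = (D₂·T₁⁴ + D₁·T₂⁴)/(D₁+D₂) = 2.144×10¹¹ K⁴.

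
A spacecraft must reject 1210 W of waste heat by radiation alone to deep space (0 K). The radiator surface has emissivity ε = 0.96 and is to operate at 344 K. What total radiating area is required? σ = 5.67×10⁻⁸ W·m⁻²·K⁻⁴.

P = εσA T⁴ ⇒ A = P/(εσT⁴).
T⁴ = 1.400×10¹⁰ K⁴.
A = 1210/(0.96 × 5.67×10⁻⁸ × 1.400×10¹⁰).

A ≈ 1.59 m²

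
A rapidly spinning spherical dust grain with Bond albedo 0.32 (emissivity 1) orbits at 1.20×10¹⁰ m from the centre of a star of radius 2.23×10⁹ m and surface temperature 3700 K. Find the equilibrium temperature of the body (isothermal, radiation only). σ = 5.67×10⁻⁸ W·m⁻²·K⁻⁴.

T ≈ 1020 K

The star's surface emits σT_*⁴; at distance d the flux is S = σT_*⁴(R_*/d)².
S = 5.67×10⁻⁸·(3700)⁴·(2.23×10⁹/1.20×10¹⁰)² = 3.670×10⁵ W/m².
For an isothermal sphere T⁴ = (1−a)S/(4σ) = 1.100×10¹² K⁴.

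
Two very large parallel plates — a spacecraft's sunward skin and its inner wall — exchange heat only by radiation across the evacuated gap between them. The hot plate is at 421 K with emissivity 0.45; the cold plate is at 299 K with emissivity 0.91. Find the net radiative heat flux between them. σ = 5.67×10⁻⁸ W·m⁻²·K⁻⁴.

For two infinite grey parallel plates, q = σ(T₁⁴ − T₂⁴)/(1/ε₁ + 1/ε₂ − 1).
T₁⁴ − T₂⁴ = 3.141×10¹⁰ − 7.993×10⁹ = 2.342×10¹⁰ K⁴.
1/ε₁ + 1/ε₂ − 1 = 2.222 + 1.099 − 1 = 2.321.
q = 5.67×10⁻⁸ × 2.342×10¹⁰ / 2.321.

q ≈ 572 W/m²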